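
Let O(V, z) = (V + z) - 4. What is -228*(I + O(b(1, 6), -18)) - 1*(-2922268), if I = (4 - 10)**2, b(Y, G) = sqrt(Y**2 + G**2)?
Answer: 2919076 - 228*sqrt(37) ≈ 2.9177e+6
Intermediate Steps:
b(Y, G) = sqrt(G**2 + Y**2)
I = 36 (I = (-6)**2 = 36)
O(V, z) = -4 + V + z
-228*(I + O(b(1, 6), -18)) - 1*(-2922268) = -228*(36 + (-4 + sqrt(6**2 + 1**2) - 18)) - 1*(-2922268) = -228*(36 + (-4 + sqrt(36 + 1) - 18)) + 2922268 = -228*(36 + (-4 + sqrt(37) - 18)) + 2922268 = -228*(36 + (-22 + sqrt(37))) + 2922268 = -228*(14 + sqrt(37)) + 2922268 = (-3192 - 228*sqrt(37)) + 2922268 = 2919076 - 228*sqrt(37)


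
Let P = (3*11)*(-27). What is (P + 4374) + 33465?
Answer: 36948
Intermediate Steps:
P = -891 (P = 33*(-27) = -891)
(P + 4374) + 33465 = (-891 + 4374) + 33465 = 3483 + 33465 = 36948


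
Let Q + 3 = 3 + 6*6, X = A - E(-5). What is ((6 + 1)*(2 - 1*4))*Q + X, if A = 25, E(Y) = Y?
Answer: -474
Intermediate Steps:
X = 30 (X = 25 - 1*(-5) = 25 + 5 = 30)
Q = 36 (Q = -3 + (3 + 6*6) = -3 + (3 + 36) = -3 + 39 = 36)
((6 + 1)*(2 - 1*4))*Q + X = ((6 + 1)*(2 - 1*4))*36 + 30 = (7*(2 - 4))*36 + 30 = (7*(-2))*36 + 30 = -14*36 + 30 = -504 + 30 = -474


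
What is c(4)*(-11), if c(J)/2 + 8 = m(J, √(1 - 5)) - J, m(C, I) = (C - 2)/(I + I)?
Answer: 264 + 11*I ≈ 264.0 + 11.0*I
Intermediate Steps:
m(C, I) = (-2 + C)/(2*I) (m(C, I) = (-2 + C)/((2*I)) = (-2 + C)*(1/(2*I)) = (-2 + C)/(2*I))
c(J) = -16 - 2*J - I*(-2 + J)/2 (c(J) = -16 + 2*((-2 + J)/(2*(√(1 - 5))) - J) = -16 + 2*((-2 + J)/(2*(√(-4))) - J) = -16 + 2*((-2 + J)/(2*((2*I))) - J) = -16 + 2*((-I/2)*(-2 + J)/2 - J) = -16 + 2*(-I*(-2 + J)/4 - J) = -16 + 2*(-J - I*(-2 + J)/4) = -16 + (-2*J - I*(-2 + J)/2) = -16 - 2*J - I*(-2 + J)/2)
c(4)*(-11) = (-16 - 2*4 - I*(-2 + 4)/2)*(-11) = (-16 - 8 - ½*I*2)*(-11) = (-16 - 8 - I)*(-11) = (-24 - I)*(-11) = 264 + 11*I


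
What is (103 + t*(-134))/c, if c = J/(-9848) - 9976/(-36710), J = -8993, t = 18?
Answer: -417374932360/214188339 ≈ -1948.6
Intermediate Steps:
c = 214188339/180760040 (c = -8993/(-9848) - 9976/(-36710) = -8993*(-1/9848) - 9976*(-1/36710) = 8993/9848 + 4988/18355 = 214188339/180760040 ≈ 1.1849)
(103 + t*(-134))/c = (103 + 18*(-134))/(214188339/180760040) = (103 - 2412)*(180760040/214188339) = -2309*180760040/214188339 = -417374932360/214188339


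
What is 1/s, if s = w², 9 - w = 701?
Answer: 1/478864 ≈ 2.0883e-6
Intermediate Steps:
w = -692 (w = 9 - 1*701 = 9 - 701 = -692)
s = 478864 (s = (-692)² = 478864)
1/s = 1/478864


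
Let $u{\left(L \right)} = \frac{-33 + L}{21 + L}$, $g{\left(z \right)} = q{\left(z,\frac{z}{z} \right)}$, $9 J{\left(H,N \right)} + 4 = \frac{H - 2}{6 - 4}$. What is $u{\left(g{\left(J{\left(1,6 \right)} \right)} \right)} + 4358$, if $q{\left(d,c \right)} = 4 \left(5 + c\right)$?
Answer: $\frac{21789}{5} \approx 4357.8$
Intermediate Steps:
$J{\left(H,N \right)} = - \frac{5}{9} + \frac{H}{18}$ ($J{\left(H,N \right)} = - \frac{4}{9} + \frac{\left(H - 2\right) \frac{1}{6 - 4}}{9} = - \frac{4}{9} + \frac{\left(-2 + H\right) \frac{1}{2}}{9} = - \frac{4}{9} + \frac{-1 + \frac{H}{2}}{9} = - \frac{4}{9} + \left(- \frac{1}{9} + \frac{H}{18}\right) = - \frac{5}{9} + \frac{H}{18}$)
$q{\left(d,c \right)} = 20 + 4 c$
$g{\left(z \right)} = 24$ ($g{\left(z \right)} = 20 + 4 \frac{z}{z} = 20 + 4 \cdot 1 = 20 + 4 = 24$)
$u{\left(L \right)} = \frac{-33 + L}{21 + L}$
$u{\left(g{\left(J{\left(1,6 \right)} \right)} \right)} + 4358 = \frac{-33 + 24}{21 + 24} + 4358 = \frac{1}{45} \left(-9\right) + 4358 = - \frac{1}{5} + 4358 = \frac{21789}{5}$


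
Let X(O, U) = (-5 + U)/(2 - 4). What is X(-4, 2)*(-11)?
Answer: -33/2 ≈ -16.500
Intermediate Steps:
X(O, U) = 5/2 - U/2 (X(O, U) = (-5 + U)/(-2) = (-5 + U)*(-1/2) = 5/2 - U/2)
X(-4, 2)*(-11) = (5/2 - 1/2*2)*(-11) = (5/2 - 1)*(-11) = (3/2)*(-11) = -33/2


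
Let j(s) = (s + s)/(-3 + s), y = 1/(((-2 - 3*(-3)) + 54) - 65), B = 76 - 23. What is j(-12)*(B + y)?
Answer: 422/5 ≈ 84.400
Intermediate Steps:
B = 53
y = -1/4 (y = 1/(((-2 + 9) + 54) - 65) = 1/((7 + 54) - 65) = 1/(61 - 65) = 1/(-4) = -1/4 ≈ -0.25000)
j(s) = 2*s/(-3 + s) (j(s) = (2*s)/(-3 + s) = 2*s/(-3 + s))
j(-12)*(B + y) = (2*(-12)/(-3 - 12))*(53 - 1/4) = (2*(-12)/(-15))*(211/4) = (2*(-12)*(-1/15))*(211/4) = (8/5)*(211/4) = 422/5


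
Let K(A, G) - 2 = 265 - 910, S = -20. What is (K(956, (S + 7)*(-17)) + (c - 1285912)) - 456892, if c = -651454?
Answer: -2394901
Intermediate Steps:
K(A, G) = -643 (K(A, G) = 2 + (265 - 910) = 2 - 645 = -643)
(K(956, (S + 7)*(-17)) + (c - 1285912)) - 456892 = (-643 + (-651454 - 1285912)) - 456892 = (-643 - 1937366) - 456892 = -1938009 - 456892 = -2394901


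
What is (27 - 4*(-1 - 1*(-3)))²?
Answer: 361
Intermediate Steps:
(27 - 4*(-1 - 1*(-3)))² = (27 - 4*(-1 + 3))² = (27 - 4*2)² = (27 - 8)² = 19² = 361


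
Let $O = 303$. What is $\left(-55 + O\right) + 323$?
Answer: $571$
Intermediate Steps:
$\left(-55 + O\right) + 323 = \left(-55 + 303\right) + 323 = 248 + 323 = 571$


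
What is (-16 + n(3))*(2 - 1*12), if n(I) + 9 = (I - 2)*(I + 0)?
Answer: 220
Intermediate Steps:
n(I) = -9 + I*(-2 + I) (n(I) = -9 + (I - 2)*(I + 0) = -9 + (-2 + I)*I = -9 + I*(-2 + I))
(-16 + n(3))*(2 - 1*12) = (-16 + (-9 + 3**2 - 2*3))*(2 - 1*12) = (-16 + (-9 + 9 - 6))*(2 - 12) = (-16 - 6)*(-10) = -22*(-10) = 220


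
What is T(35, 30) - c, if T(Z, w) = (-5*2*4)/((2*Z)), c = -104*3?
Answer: 2180/7 ≈ 311.43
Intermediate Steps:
c = -312
T(Z, w) = -20/Z (T(Z, w) = (-10*4)*(1/(2*Z)) = -20/Z)
T(35, 30) - c = -20/35 - 1*(-312) = -20*1/35 + 312 = -4/7 + 312 = 2180/7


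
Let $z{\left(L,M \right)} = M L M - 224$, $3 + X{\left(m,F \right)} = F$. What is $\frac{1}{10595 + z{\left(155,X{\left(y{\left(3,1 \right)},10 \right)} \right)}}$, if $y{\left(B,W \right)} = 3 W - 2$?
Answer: $\frac{1}{17966} \approx 5.5661 \cdot 10^{-5}$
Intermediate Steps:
$y{\left(B,W \right)} = -2 + 3 W$
$X{\left(m,F \right)} = -3 + F$
$z{\left(L,M \right)} = -224 + L M^{2}$ ($z{\left(L,M \right)} = L M M - 224 = L M^{2} - 224 = -224 + L M^{2}$)
$\frac{1}{10595 + z{\left(155,X{\left(y{\left(3,1 \right)},10 \right)} \right)}} = \frac{1}{10595 - \left(224 - 155 \left(-3 + 10\right)^{2}\right)} = \frac{1}{10595 - \left(224 - 155 \cdot 7^{2}\right)} = \frac{1}{10595 + \left(-224 + 155 \cdot 49\right)} = \frac{1}{10595 + \left(-224 + 7595\right)} = \frac{1}{10595 + 7371} = \frac{1}{17966}$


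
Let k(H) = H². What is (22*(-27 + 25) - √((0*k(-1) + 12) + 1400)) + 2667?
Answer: 2623 - 2*√353 ≈ 2585.4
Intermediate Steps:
(22*(-27 + 25) - √((0*k(-1) + 12) + 1400)) + 2667 = (22*(-27 + 25) - √((0*(-1)² + 12) + 1400)) + 2667 = (22*(-2) - √((0*1 + 12) + 1400)) + 2667 = (-44 - √((0 + 12) + 1400)) + 2667 = (-44 - √(12 + 1400)) + 2667 = (-44 - √1412) + 2667 = (-44 - 2*√353) + 2667 = 2623 - 2*√353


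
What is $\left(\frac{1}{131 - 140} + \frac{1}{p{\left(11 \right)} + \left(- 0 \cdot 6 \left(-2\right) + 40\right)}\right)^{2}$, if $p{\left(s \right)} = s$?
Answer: $\frac{196}{23409} \approx 0.0083728$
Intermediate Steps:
$\left(\frac{1}{131 - 140} + \frac{1}{p{\left(11 \right)} + \left(- 0 \cdot 6 \left(-2\right) + 40\right)}\right)^{2} = \left(\frac{1}{131 - 140} + \frac{1}{11 + \left(- 0 \cdot 6 \left(-2\right) + 40\right)}\right)^{2} = \left(\frac{1}{-9} + \frac{1}{11 + \left(\left(-1\right) 0 \left(-2\right) + 40\right)}\right)^{2} = \left(- \frac{1}{9} + \frac{1}{11 + \left(0 \left(-2\right) + 40\right)}\right)^{2} = \left(- \frac{1}{9} + \frac{1}{11 + \left(0 + 40\right)}\right)^{2} = \left(- \frac{1}{9} + \frac{1}{11 + 40}\right)^{2} = \left(- \frac{1}{9} + \frac{1}{51}\right)^{2} = \left(- \frac{14}{153}\right)^{2} = \frac{196}{23409}$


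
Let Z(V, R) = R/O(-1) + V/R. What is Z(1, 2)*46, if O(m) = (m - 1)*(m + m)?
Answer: 46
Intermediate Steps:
O(m) = 2*m*(-1 + m) (O(m) = (-1 + m)*(2*m) = 2*m*(-1 + m))
Z(V, R) = R/4 + V/R (Z(V, R) = R/((2*(-1)*(-1 - 1))) + V/R = R/((2*(-1)*(-2))) + V/R = R/4 + V/R)
Z(1, 2)*46 = ((1/4)*2 + 1/2)*46 = (1/2 + 1*(1/2))*46 = (1/2 + 1/2)*46 = 1*46 = 46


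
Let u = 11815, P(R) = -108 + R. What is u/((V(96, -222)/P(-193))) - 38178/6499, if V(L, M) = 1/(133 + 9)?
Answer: -3281973786448/6499 ≈ -5.0500e+8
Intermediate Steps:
V(L, M) = 1/142
u/((V(96, -222)/P(-193))) - 38178/6499 = 11815/((1/(142*(-108 - 193)))) - 38178/6499 = 11815/(((1/142)/(-301))) - 38178*1/6499 = 11815/(((1/142)*(-1/301))) - 38178/6499 = 11815/(-1/42742) - 38178/6499 = 11815*(-42742) - 38178/6499 = -504996730 - 38178/6499 = -3281973786448/6499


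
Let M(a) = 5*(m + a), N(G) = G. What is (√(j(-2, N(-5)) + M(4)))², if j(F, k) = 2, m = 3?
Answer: 37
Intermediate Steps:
M(a) = 15 + 5*a (M(a) = 5*(3 + a) = 15 + 5*a)
(√(j(-2, N(-5)) + M(4)))² = (√(2 + (15 + 5*4)))² = (√(2 + (15 + 20)))² = (√(2 + 35))² = (√37)² = 37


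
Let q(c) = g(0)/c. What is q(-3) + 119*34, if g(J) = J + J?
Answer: 4046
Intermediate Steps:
g(J) = 2*J
q(c) = 0 (q(c) = (2*0)/c = 0/c = 0)
q(-3) + 119*34 = 0 + 119*34 = 0 + 4046 = 4046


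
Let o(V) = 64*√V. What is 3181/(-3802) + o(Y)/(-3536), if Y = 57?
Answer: -3181/3802 - 4*√57/221 ≈ -0.97331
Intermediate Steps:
3181/(-3802) + o(Y)/(-3536) = 3181/(-3802) + (64*√57)/(-3536) = 3181*(-1/3802) + (64*√57)*(-1/3536) = -3181/3802 - 4*√57/221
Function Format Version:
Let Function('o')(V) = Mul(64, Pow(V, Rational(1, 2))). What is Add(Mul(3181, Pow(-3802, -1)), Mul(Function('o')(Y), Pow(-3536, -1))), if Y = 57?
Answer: Add(Rational(-3181, 3802), Mul(Rational(-4, 221), Pow(57, Rational(1, 2)))) ≈ -0.97331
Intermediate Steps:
Add(Mul(3181, Pow(-3802, -1)), Mul(Function('o')(Y), Pow(-3536, -1))) = Add(Mul(3181, Pow(-3802, -1)), Mul(Mul(64, Pow(57, Rational(1, 2))), Pow(-3536, -1))) = Add(Mul(3181, Rational(-1, 3802)), Mul(Mul(64, Pow(57, Rational(1, 2))), Rational(-1, 3536))) = Add(Rational(-3181, 3802), Mul(Rational(-4, 221), Pow(57, Rational(1, 2))))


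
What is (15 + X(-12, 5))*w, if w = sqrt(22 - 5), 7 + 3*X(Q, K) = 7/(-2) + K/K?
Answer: 71*sqrt(17)/6 ≈ 48.790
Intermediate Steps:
X(Q, K) = -19/6 (X(Q, K) = -7/3 + (7/(-2) + K/K)/3 = -7/3 + (7*(-1/2) + 1)/3 = -7/3 + (-7/2 + 1)/3 = -7/3 + (1/3)*(-5/2) = -7/3 - 5/6 = -19/6)
w = sqrt(17) ≈ 4.1231
(15 + X(-12, 5))*w = (15 - 19/6)*sqrt(17) = 71*sqrt(17)/6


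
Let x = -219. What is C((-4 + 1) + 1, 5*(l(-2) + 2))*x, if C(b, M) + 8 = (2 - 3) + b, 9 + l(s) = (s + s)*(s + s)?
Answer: 2409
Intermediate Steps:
l(s) = -9 + 4*s² (l(s) = -9 + (s + s)*(s + s) = -9 + (2*s)*(2*s) = -9 + 4*s²)
C(b, M) = -9 + b (C(b, M) = -8 + ((2 - 3) + b) = -8 + (-1 + b) = -9 + b)
C((-4 + 1) + 1, 5*(l(-2) + 2))*x = (-9 + ((-4 + 1) + 1))*(-219) = (-9 + (-3 + 1))*(-219) = (-9 - 2)*(-219) = -11*(-219) = 2409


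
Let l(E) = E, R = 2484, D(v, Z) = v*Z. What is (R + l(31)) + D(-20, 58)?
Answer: 1355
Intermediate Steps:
D(v, Z) = Z*v
(R + l(31)) + D(-20, 58) = (2484 + 31) + 58*(-20) = 2515 - 1160 = 1355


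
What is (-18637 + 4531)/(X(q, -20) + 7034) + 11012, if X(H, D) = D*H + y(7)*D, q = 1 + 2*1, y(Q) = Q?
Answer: 12540317/1139 ≈ 11010.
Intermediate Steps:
q = 3 (q = 1 + 2 = 3)
X(H, D) = 7*D + D*H (X(H, D) = D*H + 7*D = 7*D + D*H)
(-18637 + 4531)/(X(q, -20) + 7034) + 11012 = (-18637 + 4531)/(-20*(7 + 3) + 7034) + 11012 = -14106/(-20*10 + 7034) + 11012 = -14106/(-200 + 7034) + 11012 = -14106/6834 + 11012 = -14106*1/6834 + 11012 = -2351/1139 + 11012 = 12540317/1139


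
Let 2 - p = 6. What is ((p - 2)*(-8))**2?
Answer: 2304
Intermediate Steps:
p = -4 (p = 2 - 1*6 = 2 - 6 = -4)
((p - 2)*(-8))**2 = ((-4 - 2)*(-8))**2 = (-6*(-8))**2 = 48**2 = 2304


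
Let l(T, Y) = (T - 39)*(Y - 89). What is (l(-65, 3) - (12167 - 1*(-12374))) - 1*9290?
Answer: -24887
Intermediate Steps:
l(T, Y) = (-89 + Y)*(-39 + T) (l(T, Y) = (-39 + T)*(-89 + Y) = (-89 + Y)*(-39 + T))
(l(-65, 3) - (12167 - 1*(-12374))) - 1*9290 = ((3471 - 89*(-65) - 39*3 - 65*3) - (12167 - 1*(-12374))) - 1*9290 = ((3471 + 5785 - 117 - 195) - (12167 + 12374)) - 9290 = (8944 - 1*24541) - 9290 = (8944 - 24541) - 9290 = -15597 - 9290 = -24887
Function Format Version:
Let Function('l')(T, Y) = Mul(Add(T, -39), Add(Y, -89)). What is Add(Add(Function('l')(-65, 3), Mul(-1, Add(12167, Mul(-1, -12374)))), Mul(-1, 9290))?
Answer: -24887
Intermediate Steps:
Function('l')(T, Y) = Mul(Add(-89, Y), Add(-39, T)) (Function('l')(T, Y) = Mul(Add(-39, T), Add(-89, Y)) = Mul(Add(-89, Y), Add(-39, T)))
Add(Add(Function('l')(-65, 3), Mul(-1, Add(12167, Mul(-1, -12374)))), Mul(-1, 9290)) = Add(Add(Add(3471, Mul(-89, -65), Mul(-39, 3), Mul(-65, 3)), Mul(-1, Add(12167, Mul(-1, -12374)))), Mul(-1, 9290)) = Add(Add(Add(3471, 5785, -117, -195), Mul(-1, Add(12167, 12374))), -9290) = Add(Add(8944, Mul(-1, 24541)), -9290) = Add(Add(8944, -24541), -9290) = Add(-15597, -9290) = -24887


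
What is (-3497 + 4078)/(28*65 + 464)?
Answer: 581/2284 ≈ 0.25438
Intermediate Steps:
(-3497 + 4078)/(28*65 + 464) = 581/(1820 + 464) = 581/2284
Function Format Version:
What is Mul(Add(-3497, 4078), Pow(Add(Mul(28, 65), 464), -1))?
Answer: Rational(581, 2284) ≈ 0.25438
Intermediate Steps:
Mul(Add(-3497, 4078), Pow(Add(Mul(28, 65), 464), -1)) = Mul(581, Pow(Add(1820, 464), -1)) = Mul(581, Pow(2284, -1)) = Mul(581, Rational(1, 2284)) = Rational(581, 2284)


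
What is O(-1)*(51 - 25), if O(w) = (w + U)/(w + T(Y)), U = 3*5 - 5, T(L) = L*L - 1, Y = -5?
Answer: 234/23 ≈ 10.174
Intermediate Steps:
T(L) = -1 + L**2 (T(L) = L**2 - 1 = -1 + L**2)
U = 10 (U = 15 - 5 = 10)
O(w) = (10 + w)/(24 + w) (O(w) = (w + 10)/(w + (-1 + (-5)**2)) = (10 + w)/(w + (-1 + 25)) = (10 + w)/(w + 24) = (10 + w)/(24 + w))
O(-1)*(51 - 25) = ((10 - 1)/(24 - 1))*(51 - 25) = (9/23)*26 = 234/23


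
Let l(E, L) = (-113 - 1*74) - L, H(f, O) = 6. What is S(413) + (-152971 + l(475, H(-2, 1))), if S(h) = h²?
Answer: 17405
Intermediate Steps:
l(E, L) = -187 - L (l(E, L) = (-113 - 74) - L = -187 - L)
S(413) + (-152971 + l(475, H(-2, 1))) = 413² + (-152971 + (-187 - 1*6)) = 170569 + (-152971 + (-187 - 6)) = 170569 + (-152971 - 193) = 170569 - 153164 = 17405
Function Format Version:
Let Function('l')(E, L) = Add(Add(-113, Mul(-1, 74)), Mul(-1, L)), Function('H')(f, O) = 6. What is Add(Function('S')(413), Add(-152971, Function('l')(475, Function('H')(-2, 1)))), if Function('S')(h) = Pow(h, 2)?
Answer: 17405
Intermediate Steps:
Function('l')(E, L) = Add(-187, Mul(-1, L)) (Function('l')(E, L) = Add(Add(-113, -74), Mul(-1, L)) = Add(-187, Mul(-1, L)))
Add(Function('S')(413), Add(-152971, Function('l')(475, Function('H')(-2, 1)))) = Add(Pow(413, 2), Add(-152971, Add(-187, Mul(-1, 6)))) = Add(170569, Add(-152971, Add(-187, -6))) = Add(170569, Add(-152971, -193)) = Add(170569, -153164) = 17405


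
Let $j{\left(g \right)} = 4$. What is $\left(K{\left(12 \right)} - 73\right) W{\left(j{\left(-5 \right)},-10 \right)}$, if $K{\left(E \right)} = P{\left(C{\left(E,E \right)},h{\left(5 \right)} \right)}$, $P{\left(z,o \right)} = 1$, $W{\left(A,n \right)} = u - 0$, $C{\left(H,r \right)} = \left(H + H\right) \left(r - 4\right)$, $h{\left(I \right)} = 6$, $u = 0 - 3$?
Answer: $216$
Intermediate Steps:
$u = -3$ ($u = 0 - 3 = -3$)
$C{\left(H,r \right)} = 2 H \left(-4 + r\right)$
$W{\left(A,n \right)} = -3$ ($W{\left(A,n \right)} = -3 - 0 = -3 + 0 = -3$)
$K{\left(E \right)} = 1$
$\left(K{\left(12 \right)} - 73\right) W{\left(j{\left(-5 \right)},-10 \right)} = \left(1 - 73\right) \left(-3\right) = \left(-72\right) \left(-3\right) = 216$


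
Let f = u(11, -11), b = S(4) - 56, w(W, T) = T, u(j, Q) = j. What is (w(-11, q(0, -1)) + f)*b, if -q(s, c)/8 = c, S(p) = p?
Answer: -988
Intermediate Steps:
q(s, c) = -8*c
b = -52 (b = 4 - 56 = -52)
f = 11
(w(-11, q(0, -1)) + f)*b = (-8*(-1) + 11)*(-52) = (8 + 11)*(-52) = 19*(-52) = -988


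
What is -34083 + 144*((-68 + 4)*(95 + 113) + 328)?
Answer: -1903779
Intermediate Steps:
-34083 + 144*((-68 + 4)*(95 + 113) + 328) = -34083 + 144*(-64*208 + 328) = -34083 + 144*(-13312 + 328) = -34083 + 144*(-12984) = -34083 - 1869696 = -1903779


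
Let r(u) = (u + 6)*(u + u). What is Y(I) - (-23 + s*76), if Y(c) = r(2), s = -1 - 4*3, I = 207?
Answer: 1043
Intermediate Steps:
s = -13 (s = -1 - 12 = -13)
r(u) = 2*u*(6 + u) (r(u) = (6 + u)*(2*u) = 2*u*(6 + u))
Y(c) = 32 (Y(c) = 2*2*(6 + 2) = 2*2*8 = 32)
Y(I) - (-23 + s*76) = 32 - (-23 - 13*76) = 32 - (-23 - 988) = 32 - 1*(-1011) = 32 + 1011 = 1043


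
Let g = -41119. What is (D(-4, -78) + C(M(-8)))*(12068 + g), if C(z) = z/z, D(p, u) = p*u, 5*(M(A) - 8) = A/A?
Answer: -9092963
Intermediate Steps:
M(A) = 41/5 (M(A) = 8 + (A/A)/5 = 8 + (1/5)*1 = 8 + 1/5 = 41/5)
C(z) = 1
(D(-4, -78) + C(M(-8)))*(12068 + g) = (-4*(-78) + 1)*(12068 - 41119) = (312 + 1)*(-29051) = 313*(-29051) = -9092963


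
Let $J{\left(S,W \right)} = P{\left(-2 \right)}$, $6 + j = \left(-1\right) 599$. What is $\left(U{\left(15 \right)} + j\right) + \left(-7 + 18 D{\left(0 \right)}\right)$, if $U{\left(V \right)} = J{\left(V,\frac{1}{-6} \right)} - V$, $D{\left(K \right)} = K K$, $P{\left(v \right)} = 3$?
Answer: $-624$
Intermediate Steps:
$j = -605$ ($j = -6 - 599 = -605$)
$D{\left(K \right)} = K^{2}$
$J{\left(S,W \right)} = 3$
$U{\left(V \right)} = 3 - V$
$\left(U{\left(15 \right)} + j\right) + \left(-7 + 18 D{\left(0 \right)}\right) = \left(\left(3 - 15\right) - 605\right) - \left(7 - 18 \cdot 0^{2}\right) = \left(\left(3 - 15\right) - 605\right) + \left(-7 + 18 \cdot 0\right) = \left(-12 - 605\right) + \left(-7 + 0\right) = -617 - 7 = -624$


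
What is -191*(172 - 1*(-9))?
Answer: -34571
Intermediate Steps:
-191*(172 - 1*(-9)) = -191*(172 + 9) = -191*181 = -34571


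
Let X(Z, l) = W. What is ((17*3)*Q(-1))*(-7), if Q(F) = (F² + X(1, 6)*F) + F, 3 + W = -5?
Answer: -2856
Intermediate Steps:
W = -8 (W = -3 - 5 = -8)
X(Z, l) = -8
Q(F) = F² - 7*F (Q(F) = (F² - 8*F) + F = F² - 7*F)
((17*3)*Q(-1))*(-7) = ((17*3)*(-(-7 - 1)))*(-7) = (51*(-1*(-8)))*(-7) = (51*8)*(-7) = 408*(-7) = -2856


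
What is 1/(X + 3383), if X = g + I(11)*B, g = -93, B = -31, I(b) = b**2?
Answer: -1/461 ≈ -0.0021692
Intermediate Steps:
X = -3844 (X = -93 + 11**2*(-31) = -93 + 121*(-31) = -93 - 3751 = -3844)
1/(X + 3383) = 1/(-3844 + 3383) = 1/(-461) = -1/461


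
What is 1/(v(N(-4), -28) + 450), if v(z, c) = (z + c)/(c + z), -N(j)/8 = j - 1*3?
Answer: 1/451 ≈ 0.0022173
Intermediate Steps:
N(j) = 24 - 8*j (N(j) = -8*(j - 1*3) = -8*(j - 3) = -8*(-3 + j) = 24 - 8*j)
v(z, c) = 1 (v(z, c) = (c + z)/(c + z) = 1)
1/(v(N(-4), -28) + 450) = 1/(1 + 450) = 1/451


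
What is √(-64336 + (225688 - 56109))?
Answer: √105243 ≈ 324.41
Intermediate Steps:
√(-64336 + (225688 - 56109)) = √(-64336 + 169579) = √105243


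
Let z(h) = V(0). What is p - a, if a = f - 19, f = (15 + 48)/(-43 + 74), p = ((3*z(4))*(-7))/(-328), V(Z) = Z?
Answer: 526/31 ≈ 16.968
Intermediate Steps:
z(h) = 0
p = 0 (p = ((3*0)*(-7))/(-328) = (0*(-7))*(-1/328) = 0*(-1/328) = 0)
f = 63/31 ≈ 2.0323
a = -526/31 (a = 63/31 - 19 = -526/31 ≈ -16.968)
p - a = 0 - 1*(-526/31) = 0 + 526/31 = 526/31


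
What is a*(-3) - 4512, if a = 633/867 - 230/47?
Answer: -61116837/13583 ≈ -4499.5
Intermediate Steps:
a = -56553/13583 (a = 633*(1/867) - 230*1/47 = 211/289 - 230/47 = -56553/13583 ≈ -4.1635)
a*(-3) - 4512 = -56553/13583*(-3) - 4512 = 169659/13583 - 4512 = -61116837/13583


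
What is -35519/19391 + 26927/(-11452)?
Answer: -928905045/222065732 ≈ -4.1830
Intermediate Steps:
-35519/19391 + 26927/(-11452) = -35519*1/19391 + 26927*(-1/11452) = -35519/19391 - 26927/11452 = -928905045/222065732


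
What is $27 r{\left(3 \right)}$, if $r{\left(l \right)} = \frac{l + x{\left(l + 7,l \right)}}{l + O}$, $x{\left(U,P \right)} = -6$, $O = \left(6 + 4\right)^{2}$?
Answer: $- \frac{81}{103} \approx -0.78641$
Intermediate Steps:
$O = 100$ ($O = 10^{2} = 100$)
$r{\left(l \right)} = \frac{-6 + l}{100 + l}$ ($r{\left(l \right)} = \frac{l - 6}{l + 100} = \frac{-6 + l}{100 + l}$)
$27 r{\left(3 \right)} = 27 \frac{-6 + 3}{100 + 3} = 27 \cdot \frac{1}{103} \left(-3\right) = 27 \left(- \frac{3}{103}\right) = - \frac{81}{103}$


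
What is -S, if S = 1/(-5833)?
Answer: 1/5833 ≈ 0.00017144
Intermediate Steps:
S = -1/5833 ≈ -0.00017144
-S = -1*(-1/5833) = 1/5833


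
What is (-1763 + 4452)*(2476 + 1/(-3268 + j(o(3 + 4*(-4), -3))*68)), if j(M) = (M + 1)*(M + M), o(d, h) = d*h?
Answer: 1390795418577/208892 ≈ 6.6580e+6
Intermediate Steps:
j(M) = 2*M*(1 + M) (j(M) = (1 + M)*(2*M) = 2*M*(1 + M))
(-1763 + 4452)*(2476 + 1/(-3268 + j(o(3 + 4*(-4), -3))*68)) = (-1763 + 4452)*(2476 + 1/(-3268 + (2*((3 + 4*(-4))*(-3))*(1 + (3 + 4*(-4))*(-3)))*68)) = 2689*(2476 + 1/(-3268 + (2*((3 - 16)*(-3))*(1 + (3 - 16)*(-3)))*68)) = 2689*(2476 + 1/(-3268 + (2*(-13*(-3))*(1 - 13*(-3)))*68)) = 2689*(2476 + 1/(-3268 + (2*39*(1 + 39))*68)) = 2689*(2476 + 1/(-3268 + (2*39*40)*68)) = 2689*(2476 + 1/(-3268 + 3120*68)) = 2689*(2476 + 1/(-3268 + 212160)) = 2689*(2476 + 1/208892) = 2689*(517216593/208892) = 1390795418577/208892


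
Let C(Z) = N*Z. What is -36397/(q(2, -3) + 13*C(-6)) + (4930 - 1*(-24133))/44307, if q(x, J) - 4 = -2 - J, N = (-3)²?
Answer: 96052870/1816587 ≈ 52.875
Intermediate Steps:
N = 9
C(Z) = 9*Z
q(x, J) = 2 - J (q(x, J) = 4 + (-2 - J) = 2 - J)
-36397/(q(2, -3) + 13*C(-6)) + (4930 - 1*(-24133))/44307 = -36397/((2 - 1*(-3)) + 13*(9*(-6))) + (4930 - 1*(-24133))/44307 = -36397/((2 + 3) + 13*(-54)) + (4930 + 24133)*(1/44307) = -36397/(5 - 702) + 29063*(1/44307) = -36397/(-697) + 29063/44307 = -36397*(-1/697) + 29063/44307 = 2141/41 + 29063/44307 = 96052870/1816587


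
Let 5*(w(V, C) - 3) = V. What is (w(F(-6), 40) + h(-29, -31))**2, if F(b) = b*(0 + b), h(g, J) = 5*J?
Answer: 524176/25 ≈ 20967.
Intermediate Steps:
F(b) = b**2 (F(b) = b*b = b**2)
w(V, C) = 3 + V/5
(w(F(-6), 40) + h(-29, -31))**2 = ((3 + (1/5)*(-6)**2) + 5*(-31))**2 = ((3 + (1/5)*36) - 155)**2 = ((3 + 36/5) - 155)**2 = (51/5 - 155)**2 = (-724/5)**2 = 524176/25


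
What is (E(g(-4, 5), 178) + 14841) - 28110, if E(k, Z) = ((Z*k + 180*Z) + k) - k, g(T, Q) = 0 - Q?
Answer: 17881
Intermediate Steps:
g(T, Q) = -Q
E(k, Z) = 180*Z + Z*k (E(k, Z) = ((180*Z + Z*k) + k) - k = (k + 180*Z + Z*k) - k = 180*Z + Z*k)
(E(g(-4, 5), 178) + 14841) - 28110 = (178*(180 - 1*5) + 14841) - 28110 = (178*(180 - 5) + 14841) - 28110 = (178*175 + 14841) - 28110 = (31150 + 14841) - 28110 = 45991 - 28110 = 17881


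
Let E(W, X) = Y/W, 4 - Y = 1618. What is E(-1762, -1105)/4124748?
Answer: 269/1211300996 ≈ 2.2208e-7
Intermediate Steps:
Y = -1614 (Y = 4 - 1*1618 = 4 - 1618 = -1614)
E(W, X) = -1614/W
E(-1762, -1105)/4124748 = -1614/(-1762)/4124748 = -1614*(-1/1762)*(1/4124748) = (807/881)*(1/4124748) = 269/1211300996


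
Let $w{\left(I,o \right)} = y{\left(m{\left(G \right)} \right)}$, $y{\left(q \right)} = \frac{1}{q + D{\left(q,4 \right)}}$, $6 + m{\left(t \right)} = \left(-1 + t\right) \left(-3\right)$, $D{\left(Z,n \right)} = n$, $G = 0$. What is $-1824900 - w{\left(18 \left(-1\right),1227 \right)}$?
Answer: $-1824901$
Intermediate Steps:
$m{\left(t \right)} = -3 - 3 t$ ($m{\left(t \right)} = -6 + \left(-1 + t\right) \left(-3\right) = -6 - \left(-3 + 3 t\right) = -3 - 3 t$)
$y{\left(q \right)} = \frac{1}{4 + q}$ ($y{\left(q \right)} = \frac{1}{q + 4} = \frac{1}{4 + q}$)
$w{\left(I,o \right)} = 1$ ($w{\left(I,o \right)} = \frac{1}{4 - 3} = 1^{-1} = 1$)
$-1824900 - w{\left(18 \left(-1\right),1227 \right)} = -1824900 - 1 = -1824901$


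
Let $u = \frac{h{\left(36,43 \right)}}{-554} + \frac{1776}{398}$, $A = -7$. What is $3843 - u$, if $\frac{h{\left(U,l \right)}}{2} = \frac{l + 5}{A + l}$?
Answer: $\frac{634775935}{165369} \approx 3838.5$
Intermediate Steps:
$h{\left(U,l \right)} = \frac{2 \left(5 + l\right)}{-7 + l}$ ($h{\left(U,l \right)} = 2 \frac{l + 5}{-7 + l} = 2 \frac{5 + l}{-7 + l} = \frac{2 \left(5 + l\right)}{-7 + l}$)
$u = \frac{737132}{165369}$ ($u = \frac{2 \frac{1}{-7 + 43} \left(5 + 43\right)}{-554} + \frac{1776}{398} = 2 \cdot \frac{1}{36} \cdot 48 \left(- \frac{1}{554}\right) + 1776 \cdot \frac{1}{398} = 2 \cdot \frac{1}{36} \cdot 48 \left(- \frac{1}{554}\right) + \frac{888}{199} = \frac{8}{3} \left(- \frac{1}{554}\right) + \frac{888}{199} = - \frac{4}{831} + \frac{888}{199} = \frac{737132}{165369} \approx 4.4575$)
$3843 - u = 3843 - \frac{737132}{165369} = \frac{634775935}{165369}$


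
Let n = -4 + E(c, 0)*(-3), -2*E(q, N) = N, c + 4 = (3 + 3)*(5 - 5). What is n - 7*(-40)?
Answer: 276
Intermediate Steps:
c = -4 (c = -4 + (3 + 3)*(5 - 5) = -4 + 6*0 = -4 + 0 = -4)
E(q, N) = -N/2
n = -4 (n = -4 - 1/2*0*(-3) = -4 + 0*(-3) = -4 + 0 = -4)
n - 7*(-40) = -4 - 7*(-40) = -4 + 280 = 276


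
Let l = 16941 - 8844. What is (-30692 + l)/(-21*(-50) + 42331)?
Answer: -22595/43381 ≈ -0.52085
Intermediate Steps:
l = 8097
(-30692 + l)/(-21*(-50) + 42331) = (-30692 + 8097)/(-21*(-50) + 42331) = -22595/(1050 + 42331) = -22595/43381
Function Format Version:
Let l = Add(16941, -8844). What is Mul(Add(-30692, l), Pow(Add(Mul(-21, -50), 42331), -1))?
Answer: Rational(-22595, 43381) ≈ -0.52085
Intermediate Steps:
l = 8097
Mul(Add(-30692, l), Pow(Add(Mul(-21, -50), 42331), -1)) = Mul(Add(-30692, 8097), Pow(Add(Mul(-21, -50), 42331), -1)) = Mul(-22595, Pow(Add(1050, 42331), -1)) = Mul(-22595, Pow(43381, -1)) = Mul(-22595, Rational(1, 43381)) = Rational(-22595, 43381)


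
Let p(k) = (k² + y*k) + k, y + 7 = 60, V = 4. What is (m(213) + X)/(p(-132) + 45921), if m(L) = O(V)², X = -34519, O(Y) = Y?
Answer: -1643/2677 ≈ -0.61375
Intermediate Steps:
y = 53 (y = -7 + 60 = 53)
p(k) = k² + 54*k (p(k) = (k² + 53*k) + k = k² + 54*k)
m(L) = 16 (m(L) = 4² = 16)
(m(213) + X)/(p(-132) + 45921) = (16 - 34519)/(-132*(54 - 132) + 45921) = -34503/(-132*(-78) + 45921) = -34503/(10296 + 45921) = -34503/56217 = -34503*1/56217 = -1643/2677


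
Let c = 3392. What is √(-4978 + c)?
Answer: I*√1586 ≈ 39.825*I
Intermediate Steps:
√(-4978 + c) = √(-4978 + 3392) = √(-1586) = I*√1586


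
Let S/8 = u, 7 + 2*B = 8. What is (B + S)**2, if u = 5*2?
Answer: 25921/4 ≈ 6480.3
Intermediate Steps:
u = 10
B = 1/2 (B = -7/2 + (1/2)*8 = -7/2 + 4 = 1/2 ≈ 0.50000)
S = 80 (S = 8*10 = 80)
(B + S)**2 = (1/2 + 80)**2 = (161/2)**2 = 25921/4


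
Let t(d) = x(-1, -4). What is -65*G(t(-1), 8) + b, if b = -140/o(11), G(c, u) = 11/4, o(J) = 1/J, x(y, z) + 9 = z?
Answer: -6875/4 ≈ -1718.8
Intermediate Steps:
x(y, z) = -9 + z
o(J) = 1/J
t(d) = -13 (t(d) = -9 - 4 = -13)
G(c, u) = 11/4 (G(c, u) = 11*(¼) = 11/4)
b = -1540 (b = -140/(1/11) = -140/1/11 = -140*11 = -1540)
-65*G(t(-1), 8) + b = -65*11/4 - 1540 = -715/4 - 1540 = -6875/4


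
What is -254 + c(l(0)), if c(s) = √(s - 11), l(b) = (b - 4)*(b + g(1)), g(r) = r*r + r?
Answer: -254 + I*√19 ≈ -254.0 + 4.3589*I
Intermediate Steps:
g(r) = r + r² (g(r) = r² + r = r + r²)
l(b) = (-4 + b)*(2 + b) (l(b) = (b - 4)*(b + 1*(1 + 1)) = (-4 + b)*(b + 1*2) = (-4 + b)*(b + 2) = (-4 + b)*(2 + b))
c(s) = √(-11 + s)
-254 + c(l(0)) = -254 + √(-11 + (-8 + 0² - 2*0)) = -254 + √(-11 + (-8 + 0 + 0)) = -254 + √(-11 - 8) = -254 + √(-19) = -254 + I*√19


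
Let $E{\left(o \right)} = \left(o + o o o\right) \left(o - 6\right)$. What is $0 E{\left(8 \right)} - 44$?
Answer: $-44$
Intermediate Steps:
$E{\left(o \right)} = \left(-6 + o\right) \left(o + o^{3}\right)$ ($E{\left(o \right)} = \left(o + o^{2} o\right) \left(-6 + o\right) = \left(o + o^{3}\right) \left(-6 + o\right) = \left(-6 + o\right) \left(o + o^{3}\right)$)
$0 E{\left(8 \right)} - 44 = 0 \cdot 8 \left(-6 + 8 + 8^{3} - 6 \cdot 8^{2}\right) - 44 = 0 \cdot 8 \left(-6 + 8 + 512 - 384\right) - 44 = 0 \cdot 8 \cdot 130 - 44 = 0 \cdot 1040 - 44 = 0 - 44 = -44$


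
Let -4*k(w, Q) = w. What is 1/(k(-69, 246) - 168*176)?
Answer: -4/118203 ≈ -3.3840e-5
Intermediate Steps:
k(w, Q) = -w/4
1/(k(-69, 246) - 168*176) = 1/(-¼*(-69) - 168*176) = 1/(69/4 - 29568) = 1/(-118203/4) = -4/118203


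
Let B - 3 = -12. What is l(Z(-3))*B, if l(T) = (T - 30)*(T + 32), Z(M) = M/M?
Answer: 8613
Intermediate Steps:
Z(M) = 1
B = -9 (B = 3 - 12 = -9)
l(T) = (-30 + T)*(32 + T)
l(Z(-3))*B = (-960 + 1² + 2*1)*(-9) = (-960 + 1 + 2)*(-9) = -957*(-9) = 8613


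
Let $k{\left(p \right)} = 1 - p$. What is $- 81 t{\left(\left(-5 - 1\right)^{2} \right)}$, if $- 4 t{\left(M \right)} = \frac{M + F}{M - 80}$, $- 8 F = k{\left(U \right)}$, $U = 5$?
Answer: $- \frac{5913}{352} \approx -16.798$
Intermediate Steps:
$F = \frac{1}{2}$ ($F = - \frac{1 - 5}{8} = \left(- \frac{1}{8}\right) \left(-4\right) = \frac{1}{2} \approx 0.5$)
$t{\left(M \right)} = - \frac{\frac{1}{2} + M}{4 \left(-80 + M\right)}$ ($t{\left(M \right)} = - \frac{\left(M + \frac{1}{2}\right) \frac{1}{M - 80}}{4} = - \frac{\left(\frac{1}{2} + M\right) \frac{1}{-80 + M}}{4} = - \frac{\frac{1}{-80 + M} \left(\frac{1}{2} + M\right)}{4} = - \frac{\frac{1}{2} + M}{4 \left(-80 + M\right)}$)
$- 81 t{\left(\left(-5 - 1\right)^{2} \right)} = - 81 \frac{-1 - 2 \left(-5 - 1\right)^{2}}{8 \left(-80 + \left(-5 - 1\right)^{2}\right)} = - 81 \frac{-1 - 2 \left(-6\right)^{2}}{8 \left(-80 + \left(-6\right)^{2}\right)} = - 81 \frac{-1 - 72}{8 \left(-80 + 36\right)} = - 81 \frac{-1 - 72}{8 \left(-44\right)} = - 81 \cdot \frac{1}{8} \left(- \frac{1}{44}\right) \left(-73\right) = \left(-81\right) \frac{73}{352} = - \frac{5913}{352}$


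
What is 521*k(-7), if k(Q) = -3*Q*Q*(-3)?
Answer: 229761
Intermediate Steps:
k(Q) = 9*Q² (k(Q) = -3*Q²*(-3) = 9*Q²)
521*k(-7) = 521*(9*(-7)²) = 521*(9*49) = 521*441 = 229761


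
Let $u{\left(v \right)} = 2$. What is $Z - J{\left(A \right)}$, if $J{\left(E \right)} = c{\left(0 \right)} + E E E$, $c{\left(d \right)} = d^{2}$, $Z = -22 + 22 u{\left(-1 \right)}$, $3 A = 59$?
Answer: $- \frac{204785}{27} \approx -7584.6$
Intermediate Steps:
$A = \frac{59}{3}$ ($A = \frac{1}{3} \cdot 59 = \frac{59}{3} \approx 19.667$)
$Z = 22$ ($Z = -22 + 22 \cdot 2 = -22 + 44 = 22$)
$J{\left(E \right)} = E^{3}$ ($J{\left(E \right)} = 0^{2} + E E E = 0 + E E^{2} = 0 + E^{3} = E^{3}$)
$Z - J{\left(A \right)} = 22 - \left(\frac{59}{3}\right)^{3} = 22 - \frac{205379}{27} = - \frac{204785}{27}$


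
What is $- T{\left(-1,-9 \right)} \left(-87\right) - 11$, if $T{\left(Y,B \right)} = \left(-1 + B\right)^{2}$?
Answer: $8689$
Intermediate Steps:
$- T{\left(-1,-9 \right)} \left(-87\right) - 11 = - \left(-1 - 9\right)^{2} \left(-87\right) - 11 = - \left(-10\right)^{2} \left(-87\right) - 11 = \left(-1\right) 100 \left(-87\right) - 11 = \left(-100\right) \left(-87\right) - 11 = 8700 - 11 = 8689$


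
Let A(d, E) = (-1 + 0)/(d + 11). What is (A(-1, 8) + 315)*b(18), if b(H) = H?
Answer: 28341/5 ≈ 5668.2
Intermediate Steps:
A(d, E) = -1/(11 + d)
(A(-1, 8) + 315)*b(18) = (-1/(11 - 1) + 315)*18 = (-1/10 + 315)*18 = (3149/10)*18 = 28341/5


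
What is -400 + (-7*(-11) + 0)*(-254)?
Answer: -19958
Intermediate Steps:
-400 + (-7*(-11) + 0)*(-254) = -400 + (77 + 0)*(-254) = -400 + 77*(-254) = -400 - 19558 = -19958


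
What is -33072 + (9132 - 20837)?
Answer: -44777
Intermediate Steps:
-33072 + (9132 - 20837) = -33072 - 11705 = -44777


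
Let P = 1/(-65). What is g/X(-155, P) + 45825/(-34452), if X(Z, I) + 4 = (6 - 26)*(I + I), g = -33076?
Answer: 112211593/11484 ≈ 9771.1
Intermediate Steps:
P = -1/65 ≈ -0.015385
X(Z, I) = -4 - 40*I (X(Z, I) = -4 + (6 - 26)*(I + I) = -4 - 40*I)
g/X(-155, P) + 45825/(-34452) = -33076/(-4 - 40*(-1/65)) + 45825/(-34452) = -33076/(-4 + 8/13) + 45825*(-1/34452) = -33076/(-44/13) - 15275/11484 = -33076*(-13/44) - 15275/11484 = 107497/11 - 15275/11484 = 112211593/11484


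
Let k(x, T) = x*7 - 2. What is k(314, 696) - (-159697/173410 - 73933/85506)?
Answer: 8146968850843/3706898865 ≈ 2197.8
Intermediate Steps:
k(x, T) = -2 + 7*x (k(x, T) = 7*x - 2 = -2 + 7*x)
k(314, 696) - (-159697/173410 - 73933/85506) = (-2 + 7*314) - (-159697/173410 - 73933/85506) = (-2 + 2198) - (-159697*1/173410 - 73933*1/85506) = 2196 - (-159697/173410 - 73933/85506) = 2196 - 1*(-6618943303/3706898865) = 2196 + 6618943303/3706898865 = 8146968850843/3706898865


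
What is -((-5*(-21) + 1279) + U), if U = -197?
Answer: -1187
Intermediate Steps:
-((-5*(-21) + 1279) + U) = -((-5*(-21) + 1279) - 197) = -((105 + 1279) - 197) = -(1384 - 197) = -1*1187 = -1187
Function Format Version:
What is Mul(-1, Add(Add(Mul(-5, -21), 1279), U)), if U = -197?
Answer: -1187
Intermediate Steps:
Mul(-1, Add(Add(Mul(-5, -21), 1279), U)) = Mul(-1, Add(Add(Mul(-5, -21), 1279), -197)) = Mul(-1, Add(Add(105, 1279), -197)) = Mul(-1, Add(1384, -197)) = Mul(-1, 1187) = -1187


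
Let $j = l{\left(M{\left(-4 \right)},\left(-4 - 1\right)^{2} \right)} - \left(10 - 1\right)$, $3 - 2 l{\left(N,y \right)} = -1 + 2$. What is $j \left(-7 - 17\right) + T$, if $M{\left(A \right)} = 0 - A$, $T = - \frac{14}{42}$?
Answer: $\frac{575}{3} \approx 191.67$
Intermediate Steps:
$T = - \frac{1}{3}$ ($T = \left(-14\right) \frac{1}{42} = - \frac{1}{3} \approx -0.33333$)
$M{\left(A \right)} = - A$
$l{\left(N,y \right)} = 1$ ($l{\left(N,y \right)} = \frac{3}{2} - \frac{-1 + 2}{2} = \frac{3}{2} - \frac{1}{2} = 1$)
$j = -8$ ($j = 1 - \left(10 - 1\right) = 1 - 9 = -8$)
$j \left(-7 - 17\right) + T = - 8 \left(-7 - 17\right) - \frac{1}{3} = \left(-8\right) \left(-24\right) - \frac{1}{3} = 192 - \frac{1}{3} = \frac{575}{3}$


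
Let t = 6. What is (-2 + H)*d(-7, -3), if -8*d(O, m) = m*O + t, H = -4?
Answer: 81/4 ≈ 20.250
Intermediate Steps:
d(O, m) = -¾ - O*m/8 (d(O, m) = -(m*O + 6)/8 = -(O*m + 6)/8 = -(6 + O*m)/8 = -¾ - O*m/8)
(-2 + H)*d(-7, -3) = (-2 - 4)*(-¾ - ⅛*(-7)*(-3)) = -6*(-¾ - 21/8) = -6*(-27/8) = 81/4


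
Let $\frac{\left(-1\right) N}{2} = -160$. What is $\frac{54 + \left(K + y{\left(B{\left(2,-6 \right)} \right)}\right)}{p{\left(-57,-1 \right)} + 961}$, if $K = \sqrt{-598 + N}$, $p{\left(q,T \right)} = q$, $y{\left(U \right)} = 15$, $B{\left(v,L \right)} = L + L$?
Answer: $\frac{69}{904} + \frac{i \sqrt{278}}{904} \approx 0.076327 + 0.018444 i$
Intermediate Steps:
$N = 320$ ($N = \left(-2\right) \left(-160\right) = 320$)
$B{\left(v,L \right)} = 2 L$
$K = i \sqrt{278}$ ($K = \sqrt{-598 + 320} = \sqrt{-278} = i \sqrt{278} \approx 16.673 i$)
$\frac{54 + \left(K + y{\left(B{\left(2,-6 \right)} \right)}\right)}{p{\left(-57,-1 \right)} + 961} = \frac{54 + \left(i \sqrt{278} + 15\right)}{-57 + 961} = \frac{54 + \left(15 + i \sqrt{278}\right)}{904} = \left(69 + i \sqrt{278}\right) \frac{1}{904} = \frac{69}{904} + \frac{i \sqrt{278}}{904}$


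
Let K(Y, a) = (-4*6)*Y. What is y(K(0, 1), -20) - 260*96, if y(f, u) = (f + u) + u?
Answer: -25000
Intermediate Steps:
K(Y, a) = -24*Y
y(f, u) = f + 2*u
y(K(0, 1), -20) - 260*96 = (-24*0 + 2*(-20)) - 260*96 = (0 - 40) - 24960 = -40 - 24960 = -25000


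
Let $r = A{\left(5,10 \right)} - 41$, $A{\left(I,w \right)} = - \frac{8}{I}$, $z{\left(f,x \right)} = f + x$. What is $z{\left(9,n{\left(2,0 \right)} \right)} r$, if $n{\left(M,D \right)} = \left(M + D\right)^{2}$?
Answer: $- \frac{2769}{5} \approx -553.8$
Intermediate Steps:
$n{\left(M,D \right)} = \left(D + M\right)^{2}$
$r = - \frac{213}{5}$ ($r = - \frac{8}{5} - 41 = - \frac{213}{5} \approx -42.6$)
$z{\left(9,n{\left(2,0 \right)} \right)} r = \left(9 + \left(0 + 2\right)^{2}\right) \left(- \frac{213}{5}\right) = \left(9 + 2^{2}\right) \left(- \frac{213}{5}\right) = \left(9 + 4\right) \left(- \frac{213}{5}\right) = 13 \left(- \frac{213}{5}\right) = - \frac{2769}{5}$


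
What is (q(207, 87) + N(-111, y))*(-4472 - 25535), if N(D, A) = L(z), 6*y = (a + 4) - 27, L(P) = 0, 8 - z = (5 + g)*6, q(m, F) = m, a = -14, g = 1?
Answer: -6211449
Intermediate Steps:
z = -28 (z = 8 - (5 + 1)*6 = 8 - 6*6 = 8 - 1*36 = 8 - 36 = -28)
y = -37/6 (y = ((-14 + 4) - 27)/6 = (-10 - 27)/6 = (1/6)*(-37) = -37/6 ≈ -6.1667)
N(D, A) = 0
(q(207, 87) + N(-111, y))*(-4472 - 25535) = (207 + 0)*(-4472 - 25535) = 207*(-30007) = -6211449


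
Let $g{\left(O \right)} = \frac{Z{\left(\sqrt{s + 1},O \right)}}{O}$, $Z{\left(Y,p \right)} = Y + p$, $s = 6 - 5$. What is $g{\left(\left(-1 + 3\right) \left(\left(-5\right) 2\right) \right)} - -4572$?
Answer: $4573 - \frac{\sqrt{2}}{20} \approx 4572.9$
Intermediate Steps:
$s = 1$ ($s = 6 - 5 = 1$)
$g{\left(O \right)} = \frac{O + \sqrt{2}}{O}$ ($g{\left(O \right)} = \frac{\sqrt{1 + 1} + O}{O} = \frac{\sqrt{2} + O}{O} = \frac{O + \sqrt{2}}{O}$)
$g{\left(\left(-1 + 3\right) \left(\left(-5\right) 2\right) \right)} - -4572 = \frac{\left(-1 + 3\right) \left(\left(-5\right) 2\right) + \sqrt{2}}{\left(-1 + 3\right) \left(\left(-5\right) 2\right)} - -4572 = \frac{2 \left(-10\right) + \sqrt{2}}{2 \left(-10\right)} + 4572 = \frac{-20 + \sqrt{2}}{-20} + 4572 = - \frac{-20 + \sqrt{2}}{20} + 4572 = \left(1 - \frac{\sqrt{2}}{20}\right) + 4572 = 4573 - \frac{\sqrt{2}}{20}$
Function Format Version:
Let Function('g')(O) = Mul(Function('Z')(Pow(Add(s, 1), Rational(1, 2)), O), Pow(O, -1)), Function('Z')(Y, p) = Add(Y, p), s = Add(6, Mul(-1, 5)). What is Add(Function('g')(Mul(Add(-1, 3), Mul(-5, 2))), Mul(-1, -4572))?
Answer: Add(4573, Mul(Rational(-1, 20), Pow(2, Rational(1, 2)))) ≈ 4572.9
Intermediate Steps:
s = 1 (s = Add(6, -5) = 1)
Function('g')(O) = Mul(Pow(O, -1), Add(O, Pow(2, Rational(1, 2)))) (Function('g')(O) = Mul(Add(Pow(Add(1, 1), Rational(1, 2)), O), Pow(O, -1)) = Mul(Add(Pow(2, Rational(1, 2)), O), Pow(O, -1)) = Mul(Add(O, Pow(2, Rational(1, 2))), Pow(O, -1)) = Mul(Pow(O, -1), Add(O, Pow(2, Rational(1, 2)))))
Add(Function('g')(Mul(Add(-1, 3), Mul(-5, 2))), Mul(-1, -4572)) = Add(Mul(Pow(Mul(Add(-1, 3), Mul(-5, 2)), -1), Add(Mul(Add(-1, 3), Mul(-5, 2)), Pow(2, Rational(1, 2)))), Mul(-1, -4572)) = Add(Mul(Pow(Mul(2, -10), -1), Add(Mul(2, -10), Pow(2, Rational(1, 2)))), 4572) = Add(Mul(Pow(-20, -1), Add(-20, Pow(2, Rational(1, 2)))), 4572) = Add(Mul(Rational(-1, 20), Add(-20, Pow(2, Rational(1, 2)))), 4572) = Add(Add(1, Mul(Rational(-1, 20), Pow(2, Rational(1, 2)))), 4572) = Add(4573, Mul(Rational(-1, 20), Pow(2, Rational(1, 2))))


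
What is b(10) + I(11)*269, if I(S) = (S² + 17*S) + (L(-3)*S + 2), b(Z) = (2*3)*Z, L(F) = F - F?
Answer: 83450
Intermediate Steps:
L(F) = 0
b(Z) = 6*Z
I(S) = 2 + S² + 17*S (I(S) = (S² + 17*S) + (0*S + 2) = (S² + 17*S) + (0 + 2) = (S² + 17*S) + 2 = 2 + S² + 17*S)
b(10) + I(11)*269 = 6*10 + (2 + 11² + 17*11)*269 = 60 + (2 + 121 + 187)*269 = 60 + 310*269 = 60 + 83390 = 83450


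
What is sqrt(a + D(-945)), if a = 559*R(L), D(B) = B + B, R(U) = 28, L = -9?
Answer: sqrt(13762) ≈ 117.31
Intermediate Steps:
D(B) = 2*B
a = 15652 (a = 559*28 = 15652)
sqrt(a + D(-945)) = sqrt(15652 + 2*(-945)) = sqrt(15652 - 1890) = sqrt(13762)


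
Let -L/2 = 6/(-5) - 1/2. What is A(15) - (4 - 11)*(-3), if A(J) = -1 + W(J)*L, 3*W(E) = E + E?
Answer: 12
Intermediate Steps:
L = 17/5 (L = -2*(6/(-5) - 1/2) = -2*(6*(-1/5) - 1*1/2) = -2*(-6/5 - 1/2) = -2*(-17/10) = 17/5 ≈ 3.4000)
W(E) = 2*E/3 (W(E) = (E + E)/3 = (2*E)/3 = 2*E/3)
A(J) = -1 + 34*J/15 (A(J) = -1 + (2*J/3)*(17/5) = -1 + 34*J/15)
A(15) - (4 - 11)*(-3) = (-1 + (34/15)*15) - (4 - 11)*(-3) = (-1 + 34) - (-7)*(-3) = 33 - 1*21 = 33 - 21 = 12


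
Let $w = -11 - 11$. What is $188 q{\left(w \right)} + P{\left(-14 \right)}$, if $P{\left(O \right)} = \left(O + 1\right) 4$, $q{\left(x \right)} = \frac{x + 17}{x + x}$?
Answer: $- \frac{337}{11} \approx -30.636$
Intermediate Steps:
$w = -22$ ($w = -11 - 11 = -22$)
$q{\left(x \right)} = \frac{17 + x}{2 x}$
$P{\left(O \right)} = 4 + 4 O$ ($P{\left(O \right)} = \left(1 + O\right) 4 = 4 + 4 O$)
$188 q{\left(w \right)} + P{\left(-14 \right)} = 188 \frac{17 - 22}{2 \left(-22\right)} + \left(4 + 4 \left(-14\right)\right) = 188 \cdot \frac{1}{2} \left(- \frac{1}{22}\right) \left(-5\right) + \left(4 - 56\right) = 188 \cdot \frac{5}{44} - 52 = \frac{235}{11} - 52 = - \frac{337}{11}$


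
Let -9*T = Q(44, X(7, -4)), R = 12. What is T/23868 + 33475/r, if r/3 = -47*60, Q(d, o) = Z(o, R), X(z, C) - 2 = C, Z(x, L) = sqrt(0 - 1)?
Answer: -6695/1692 - I/214812 ≈ -3.9569 - 4.6552e-6*I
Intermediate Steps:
Z(x, L) = I (Z(x, L) = sqrt(-1) = I)
X(z, C) = 2 + C
Q(d, o) = I
T = -I/9 ≈ -0.11111*I
r = -8460 (r = 3*(-47*60) = 3*(-2820) = -8460)
T/23868 + 33475/r = -I/9/23868 + 33475/(-8460) = -I/9*(1/23868) + 33475*(-1/8460) = -I/214812 - 6695/1692 = -6695/1692 - I/214812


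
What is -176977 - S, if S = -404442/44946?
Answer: -441889100/2497 ≈ -1.7697e+5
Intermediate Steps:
S = -22469/2497 (S = -404442*1/44946 = -22469/2497 ≈ -8.9984)
-176977 - S = -176977 - 1*(-22469/2497) = -176977 + 22469/2497 = -441889100/2497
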